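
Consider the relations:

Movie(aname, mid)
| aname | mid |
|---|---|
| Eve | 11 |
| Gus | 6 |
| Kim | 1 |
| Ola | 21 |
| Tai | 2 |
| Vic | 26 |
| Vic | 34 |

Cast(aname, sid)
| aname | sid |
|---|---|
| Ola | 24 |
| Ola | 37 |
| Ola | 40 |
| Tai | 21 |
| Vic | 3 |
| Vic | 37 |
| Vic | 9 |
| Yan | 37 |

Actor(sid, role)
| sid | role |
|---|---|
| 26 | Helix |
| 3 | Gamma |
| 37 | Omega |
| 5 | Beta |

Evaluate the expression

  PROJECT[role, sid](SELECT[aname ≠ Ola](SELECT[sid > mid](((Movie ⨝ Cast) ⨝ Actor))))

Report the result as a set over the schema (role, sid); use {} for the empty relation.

Movie ⋈ Cast (natural join on aname): {(Ola, 21, 24), (Ola, 21, 37), (Ola, 21, 40), (Tai, 2, 21), (Vic, 26, 3), (Vic, 26, 37), (Vic, 26, 9), (Vic, 34, 3), (Vic, 34, 37), (Vic, 34, 9)}
(Movie ⨝ Cast) ⋈ Actor (natural join on sid): {(Ola, 21, 37, Omega), (Vic, 26, 3, Gamma), (Vic, 26, 37, Omega), (Vic, 34, 3, Gamma), (Vic, 34, 37, Omega)}
Filtering on sid > mid leaves {(Ola, 21, 37, Omega), (Vic, 26, 37, Omega), (Vic, 34, 37, Omega)}.
Filtering on aname ≠ Ola leaves {(Vic, 26, 37, Omega), (Vic, 34, 37, Omega)}.
Projecting to role, sid (1 duplicate(s) eliminated): {(Omega, 37)}

{(Omega, 37)}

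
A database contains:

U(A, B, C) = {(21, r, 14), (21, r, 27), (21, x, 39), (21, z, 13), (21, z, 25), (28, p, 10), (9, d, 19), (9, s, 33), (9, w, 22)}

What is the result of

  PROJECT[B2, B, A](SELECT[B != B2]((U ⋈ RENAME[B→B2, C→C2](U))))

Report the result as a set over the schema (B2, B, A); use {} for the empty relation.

{(d, s, 9), (d, w, 9), (r, x, 21), (r, z, 21), (s, d, 9), (s, w, 9), (w, d, 9), (w, s, 9), (x, r, 21), (x, z, 21), (z, r, 21), (z, x, 21)}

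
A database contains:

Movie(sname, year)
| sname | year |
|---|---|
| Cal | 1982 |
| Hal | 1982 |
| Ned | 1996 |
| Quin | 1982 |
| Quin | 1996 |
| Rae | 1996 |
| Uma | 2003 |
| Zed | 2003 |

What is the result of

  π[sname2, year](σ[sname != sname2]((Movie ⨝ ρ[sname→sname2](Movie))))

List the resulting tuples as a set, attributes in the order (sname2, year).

{(Cal, 1982), (Hal, 1982), (Ned, 1996), (Quin, 1982), (Quin, 1996), (Rae, 1996), (Uma, 2003), (Zed, 2003)}

ρ[sname→sname2]: schema becomes (sname2, year); tuples unchanged.
Natural join on year: {(Cal, 1982, Cal), (Cal, 1982, Hal), (Cal, 1982, Quin), (Hal, 1982, Cal), (Hal, 1982, Hal), (Hal, 1982, Quin), (Ned, 1996, Ned), (Ned, 1996, Quin), (Ned, 1996, Rae), (Quin, 1982, Cal), (Quin, 1982, Hal), (Quin, 1982, Quin), (Quin, 1996, Ned), (Quin, 1996, Quin), (Quin, 1996, Rae), (Rae, 1996, Ned), (Rae, 1996, Quin), (Rae, 1996, Rae), (Uma, 2003, Uma), (Uma, 2003, Zed), (Zed, 2003, Uma), (Zed, 2003, Zed)}
σ[sname != sname2]: keep tuples satisfying sname != sname2 → {(Cal, 1982, Hal), (Cal, 1982, Quin), (Hal, 1982, Cal), (Hal, 1982, Quin), (Ned, 1996, Quin), (Ned, 1996, Rae), (Quin, 1982, Cal), (Quin, 1982, Hal), (Quin, 1996, Ned), (Quin, 1996, Rae), (Rae, 1996, Ned), (Rae, 1996, Quin), (Uma, 2003, Zed), (Zed, 2003, Uma)}
π_{sname2, year} gives {(Cal, 1982), (Hal, 1982), (Ned, 1996), (Quin, 1982), (Quin, 1996), (Rae, 1996), (Uma, 2003), (Zed, 2003)} (6 duplicate(s) eliminated).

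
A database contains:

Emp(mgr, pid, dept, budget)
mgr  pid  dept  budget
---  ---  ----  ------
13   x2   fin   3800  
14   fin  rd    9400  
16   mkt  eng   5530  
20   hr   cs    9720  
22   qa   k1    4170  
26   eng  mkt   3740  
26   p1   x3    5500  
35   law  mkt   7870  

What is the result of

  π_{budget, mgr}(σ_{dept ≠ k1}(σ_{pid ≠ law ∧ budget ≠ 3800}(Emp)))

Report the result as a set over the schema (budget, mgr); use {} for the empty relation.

{(3740, 26), (5500, 26), (5530, 16), (9400, 14), (9720, 20)}

Apply σ_{pid ≠ law ∧ budget ≠ 3800}; surviving tuples: {(14, fin, rd, 9400), (16, mkt, eng, 5530), (20, hr, cs, 9720), (22, qa, k1, 4170), (26, eng, mkt, 3740), (26, p1, x3, 5500)}
Apply σ_{dept ≠ k1}; surviving tuples: {(14, fin, rd, 9400), (16, mkt, eng, 5530), (20, hr, cs, 9720), (26, eng, mkt, 3740), (26, p1, x3, 5500)}
π_{budget, mgr} gives {(3740, 26), (5500, 26), (5530, 16), (9400, 14), (9720, 20)}.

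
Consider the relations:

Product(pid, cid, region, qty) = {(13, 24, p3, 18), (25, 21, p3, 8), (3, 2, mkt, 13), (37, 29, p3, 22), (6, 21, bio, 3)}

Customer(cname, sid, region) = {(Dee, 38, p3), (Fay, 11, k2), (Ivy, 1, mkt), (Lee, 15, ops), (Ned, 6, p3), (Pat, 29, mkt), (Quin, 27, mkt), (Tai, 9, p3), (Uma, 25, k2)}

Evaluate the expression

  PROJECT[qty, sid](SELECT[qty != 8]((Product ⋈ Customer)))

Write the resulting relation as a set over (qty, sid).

{(13, 1), (13, 27), (13, 29), (18, 38), (18, 6), (18, 9), (22, 38), (22, 6), (22, 9)}

Joining Product and Customer on region yields {(13, 24, p3, 18, Dee, 38), (13, 24, p3, 18, Ned, 6), (13, 24, p3, 18, Tai, 9), (25, 21, p3, 8, Dee, 38), (25, 21, p3, 8, Ned, 6), (25, 21, p3, 8, Tai, 9), (3, 2, mkt, 13, Ivy, 1), (3, 2, mkt, 13, Pat, 29), (3, 2, mkt, 13, Quin, 27), (37, 29, p3, 22, Dee, 38), (37, 29, p3, 22, Ned, 6), (37, 29, p3, 22, Tai, 9)}.
Selection qty != 8: {(13, 24, p3, 18, Dee, 38), (13, 24, p3, 18, Ned, 6), (13, 24, p3, 18, Tai, 9), (3, 2, mkt, 13, Ivy, 1), (3, 2, mkt, 13, Pat, 29), (3, 2, mkt, 13, Quin, 27), (37, 29, p3, 22, Dee, 38), (37, 29, p3, 22, Ned, 6), (37, 29, p3, 22, Tai, 9)}
π[qty, sid]: project onto (qty, sid) → {(13, 1), (13, 27), (13, 29), (18, 38), (18, 6), (18, 9), (22, 38), (22, 6), (22, 9)}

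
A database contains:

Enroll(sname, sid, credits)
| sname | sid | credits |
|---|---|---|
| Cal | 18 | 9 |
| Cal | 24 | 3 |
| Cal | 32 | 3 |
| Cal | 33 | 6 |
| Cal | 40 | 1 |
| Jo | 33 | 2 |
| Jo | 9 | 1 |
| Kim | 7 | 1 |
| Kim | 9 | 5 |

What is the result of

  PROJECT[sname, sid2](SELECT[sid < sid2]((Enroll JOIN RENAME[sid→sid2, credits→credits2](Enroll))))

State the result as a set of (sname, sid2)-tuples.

{(Cal, 24), (Cal, 32), (Cal, 33), (Cal, 40), (Jo, 33), (Kim, 9)}

ρ[sid→sid2, credits→credits2]: schema becomes (sname, sid2, credits2); tuples unchanged.
Joining Enroll and RENAME[sid→sid2, credits→credits2](Enroll) on sname yields {(Cal, 18, 9, 18, 9), (Cal, 18, 9, 24, 3), (Cal, 18, 9, 32, 3), (Cal, 18, 9, 33, 6), (Cal, 18, 9, 40, 1), (Cal, 24, 3, 18, 9), (Cal, 24, 3, 24, 3), (Cal, 24, 3, 32, 3), (Cal, 24, 3, 33, 6), (Cal, 24, 3, 40, 1), (Cal, 32, 3, 18, 9), (Cal, 32, 3, 24, 3), (Cal, 32, 3, 32, 3), (Cal, 32, 3, 33, 6), (Cal, 32, 3, 40, 1), (Cal, 33, 6, 18, 9), (Cal, 33, 6, 24, 3), (Cal, 33, 6, 32, 3), (Cal, 33, 6, 33, 6), (Cal, 33, 6, 40, 1), (Cal, 40, 1, 18, 9), (Cal, 40, 1, 24, 3), (Cal, 40, 1, 32, 3), (Cal, 40, 1, 33, 6), (Cal, 40, 1, 40, 1), (Jo, 33, 2, 33, 2), (Jo, 33, 2, 9, 1), (Jo, 9, 1, 33, 2), (Jo, 9, 1, 9, 1), (Kim, 7, 1, 7, 1), (Kim, 7, 1, 9, 5), (Kim, 9, 5, 7, 1), (Kim, 9, 5, 9, 5)}.
Selection sid < sid2: {(Cal, 18, 9, 24, 3), (Cal, 18, 9, 32, 3), (Cal, 18, 9, 33, 6), (Cal, 18, 9, 40, 1), (Cal, 24, 3, 32, 3), (Cal, 24, 3, 33, 6), (Cal, 24, 3, 40, 1), (Cal, 32, 3, 33, 6), (Cal, 32, 3, 40, 1), (Cal, 33, 6, 40, 1), (Jo, 9, 1, 33, 2), (Kim, 7, 1, 9, 5)}
π_{sname, sid2} gives {(Cal, 24), (Cal, 32), (Cal, 33), (Cal, 40), (Jo, 33), (Kim, 9)} (6 duplicate(s) eliminated).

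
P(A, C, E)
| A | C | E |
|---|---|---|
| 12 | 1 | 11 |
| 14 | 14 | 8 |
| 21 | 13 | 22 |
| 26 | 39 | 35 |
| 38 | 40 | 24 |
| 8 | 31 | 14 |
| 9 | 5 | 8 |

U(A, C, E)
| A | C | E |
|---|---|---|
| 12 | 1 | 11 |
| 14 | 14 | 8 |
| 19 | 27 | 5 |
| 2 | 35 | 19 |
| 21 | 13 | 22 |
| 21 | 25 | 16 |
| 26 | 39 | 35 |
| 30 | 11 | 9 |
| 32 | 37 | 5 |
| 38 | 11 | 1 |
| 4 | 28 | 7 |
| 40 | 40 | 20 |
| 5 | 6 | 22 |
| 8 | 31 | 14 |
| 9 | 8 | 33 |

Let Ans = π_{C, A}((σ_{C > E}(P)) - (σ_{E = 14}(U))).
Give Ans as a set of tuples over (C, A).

Apply σ_{C > E}; surviving tuples: {(14, 14, 8), (26, 39, 35), (38, 40, 24), (8, 31, 14)}
Apply σ_{E = 14}; surviving tuples: {(8, 31, 14)}
Set difference of the two operands is {(14, 14, 8), (26, 39, 35), (38, 40, 24)}.
π[C, A]: project onto (C, A) → {(14, 14), (39, 26), (40, 38)}

{(14, 14), (39, 26), (40, 38)}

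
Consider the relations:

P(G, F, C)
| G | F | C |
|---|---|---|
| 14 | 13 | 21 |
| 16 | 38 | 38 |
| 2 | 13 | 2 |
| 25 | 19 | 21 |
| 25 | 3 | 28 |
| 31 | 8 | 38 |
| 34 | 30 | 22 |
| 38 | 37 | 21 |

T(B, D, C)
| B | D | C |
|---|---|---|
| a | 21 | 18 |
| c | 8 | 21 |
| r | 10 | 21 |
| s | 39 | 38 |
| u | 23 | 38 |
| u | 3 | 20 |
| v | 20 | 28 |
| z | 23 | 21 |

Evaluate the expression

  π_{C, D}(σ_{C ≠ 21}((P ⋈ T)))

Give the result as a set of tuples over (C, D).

P ⋈ T (natural join on C): {(14, 13, 21, c, 8), (14, 13, 21, r, 10), (14, 13, 21, z, 23), (16, 38, 38, s, 39), (16, 38, 38, u, 23), (25, 19, 21, c, 8), (25, 19, 21, r, 10), (25, 19, 21, z, 23), (25, 3, 28, v, 20), (31, 8, 38, s, 39), (31, 8, 38, u, 23), (38, 37, 21, c, 8), (38, 37, 21, r, 10), (38, 37, 21, z, 23)}
Selection C ≠ 21: {(16, 38, 38, s, 39), (16, 38, 38, u, 23), (25, 3, 28, v, 20), (31, 8, 38, s, 39), (31, 8, 38, u, 23)}
π[C, D]: project onto (C, D) (2 duplicate(s) eliminated) → {(28, 20), (38, 23), (38, 39)}

{(28, 20), (38, 23), (38, 39)}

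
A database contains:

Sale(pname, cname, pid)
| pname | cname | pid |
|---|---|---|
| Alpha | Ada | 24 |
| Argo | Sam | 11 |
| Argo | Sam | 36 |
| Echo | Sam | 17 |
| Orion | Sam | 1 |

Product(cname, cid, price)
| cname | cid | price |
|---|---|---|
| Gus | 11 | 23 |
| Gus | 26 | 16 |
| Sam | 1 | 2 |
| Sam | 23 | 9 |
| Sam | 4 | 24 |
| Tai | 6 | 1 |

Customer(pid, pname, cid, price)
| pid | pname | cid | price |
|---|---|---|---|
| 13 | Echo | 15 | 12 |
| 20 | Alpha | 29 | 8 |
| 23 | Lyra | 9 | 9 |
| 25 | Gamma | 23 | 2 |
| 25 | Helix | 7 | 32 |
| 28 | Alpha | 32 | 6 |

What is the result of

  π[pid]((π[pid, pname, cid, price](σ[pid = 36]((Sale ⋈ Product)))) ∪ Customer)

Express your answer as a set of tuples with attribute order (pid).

{13, 20, 23, 25, 28, 36}

Natural join on cname: {(Argo, Sam, 11, 1, 2), (Argo, Sam, 11, 23, 9), (Argo, Sam, 11, 4, 24), (Argo, Sam, 36, 1, 2), (Argo, Sam, 36, 23, 9), (Argo, Sam, 36, 4, 24), (Echo, Sam, 17, 1, 2), (Echo, Sam, 17, 23, 9), (Echo, Sam, 17, 4, 24), (Orion, Sam, 1, 1, 2), (Orion, Sam, 1, 23, 9), (Orion, Sam, 1, 4, 24)}
Selection pid = 36: {(Argo, Sam, 36, 1, 2), (Argo, Sam, 36, 23, 9), (Argo, Sam, 36, 4, 24)}
Keep only column(s) pid, pname, cid, price: {(36, Argo, 1, 2), (36, Argo, 23, 9), (36, Argo, 4, 24)}
Set union of the two operands is {(13, Echo, 15, 12), (20, Alpha, 29, 8), (23, Lyra, 9, 9), (25, Gamma, 23, 2), (25, Helix, 7, 32), (28, Alpha, 32, 6), (36, Argo, 1, 2), (36, Argo, 23, 9), (36, Argo, 4, 24)}.
Keep only column(s) pid (3 duplicate(s) eliminated): {13, 20, 23, 25, 28, 36}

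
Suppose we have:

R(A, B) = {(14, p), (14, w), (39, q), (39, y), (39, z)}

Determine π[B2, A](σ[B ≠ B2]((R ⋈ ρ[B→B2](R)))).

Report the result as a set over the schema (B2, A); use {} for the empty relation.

{(p, 14), (q, 39), (w, 14), (y, 39), (z, 39)}

ρ[B→B2]: schema becomes (A, B2); tuples unchanged.
Joining R and ρ[B→B2](R) on A yields {(14, p, p), (14, p, w), (14, w, p), (14, w, w), (39, q, q), (39, q, y), (39, q, z), (39, y, q), (39, y, y), (39, y, z), (39, z, q), (39, z, y), (39, z, z)}.
Filtering on B ≠ B2 leaves {(14, p, w), (14, w, p), (39, q, y), (39, q, z), (39, y, q), (39, y, z), (39, z, q), (39, z, y)}.
π_{B2, A} gives {(p, 14), (q, 39), (w, 14), (y, 39), (z, 39)} (3 duplicate(s) eliminated).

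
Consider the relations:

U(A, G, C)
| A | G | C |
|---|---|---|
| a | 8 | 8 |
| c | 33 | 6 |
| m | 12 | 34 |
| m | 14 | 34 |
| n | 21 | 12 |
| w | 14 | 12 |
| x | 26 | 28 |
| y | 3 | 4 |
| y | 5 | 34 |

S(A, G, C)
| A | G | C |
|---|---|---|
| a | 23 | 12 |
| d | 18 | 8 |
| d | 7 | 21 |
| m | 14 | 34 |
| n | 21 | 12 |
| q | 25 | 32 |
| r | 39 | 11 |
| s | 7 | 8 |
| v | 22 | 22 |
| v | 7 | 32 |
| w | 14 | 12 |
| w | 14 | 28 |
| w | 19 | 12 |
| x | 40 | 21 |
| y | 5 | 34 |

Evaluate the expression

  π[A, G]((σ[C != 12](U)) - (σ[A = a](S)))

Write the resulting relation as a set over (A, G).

{(a, 8), (c, 33), (m, 12), (m, 14), (x, 26), (y, 3), (y, 5)}

Selection C != 12: {(a, 8, 8), (c, 33, 6), (m, 12, 34), (m, 14, 34), (x, 26, 28), (y, 3, 4), (y, 5, 34)}
Selection A = a: {(a, 23, 12)}
Difference: {(a, 8, 8), (c, 33, 6), (m, 12, 34), (m, 14, 34), (x, 26, 28), (y, 3, 4), (y, 5, 34)} with {(a, 23, 12)} → {(a, 8, 8), (c, 33, 6), (m, 12, 34), (m, 14, 34), (x, 26, 28), (y, 3, 4), (y, 5, 34)}
π_{A, G} gives {(a, 8), (c, 33), (m, 12), (m, 14), (x, 26), (y, 3), (y, 5)}.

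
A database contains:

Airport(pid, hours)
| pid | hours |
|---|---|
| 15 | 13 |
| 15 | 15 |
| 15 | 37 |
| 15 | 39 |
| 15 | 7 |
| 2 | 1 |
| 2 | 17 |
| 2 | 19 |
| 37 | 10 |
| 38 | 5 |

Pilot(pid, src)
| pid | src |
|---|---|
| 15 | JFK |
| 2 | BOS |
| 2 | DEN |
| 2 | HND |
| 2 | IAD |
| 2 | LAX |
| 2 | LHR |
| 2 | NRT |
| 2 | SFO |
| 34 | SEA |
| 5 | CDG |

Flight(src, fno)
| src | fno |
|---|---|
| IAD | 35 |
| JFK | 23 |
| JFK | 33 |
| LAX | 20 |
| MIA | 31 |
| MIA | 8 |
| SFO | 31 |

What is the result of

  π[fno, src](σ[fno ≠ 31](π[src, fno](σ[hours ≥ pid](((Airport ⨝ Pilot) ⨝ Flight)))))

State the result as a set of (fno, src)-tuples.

Natural join on pid: {(15, 13, JFK), (15, 15, JFK), (15, 37, JFK), (15, 39, JFK), (15, 7, JFK), (2, 1, BOS), (2, 1, DEN), (2, 1, HND), (2, 1, IAD), (2, 1, LAX), (2, 1, LHR), (2, 1, NRT), (2, 1, SFO), (2, 17, BOS), (2, 17, DEN), (2, 17, HND), (2, 17, IAD), (2, 17, LAX), (2, 17, LHR), (2, 17, NRT), (2, 17, SFO), (2, 19, BOS), (2, 19, DEN), (2, 19, HND), (2, 19, IAD), (2, 19, LAX), (2, 19, LHR), (2, 19, NRT), (2, 19, SFO)}
Natural join on src: {(15, 13, JFK, 23), (15, 13, JFK, 33), (15, 15, JFK, 23), (15, 15, JFK, 33), (15, 37, JFK, 23), (15, 37, JFK, 33), (15, 39, JFK, 23), (15, 39, JFK, 33), (15, 7, JFK, 23), (15, 7, JFK, 33), (2, 1, IAD, 35), (2, 1, LAX, 20), (2, 1, SFO, 31), (2, 17, IAD, 35), (2, 17, LAX, 20), (2, 17, SFO, 31), (2, 19, IAD, 35), (2, 19, LAX, 20), (2, 19, SFO, 31)}
σ[hours ≥ pid]: keep tuples satisfying hours ≥ pid → {(15, 15, JFK, 23), (15, 15, JFK, 33), (15, 37, JFK, 23), (15, 37, JFK, 33), (15, 39, JFK, 23), (15, 39, JFK, 33), (2, 17, IAD, 35), (2, 17, LAX, 20), (2, 17, SFO, 31), (2, 19, IAD, 35), (2, 19, LAX, 20), (2, 19, SFO, 31)}
π[src, fno]: project onto (src, fno) (7 duplicate(s) eliminated) → {(IAD, 35), (JFK, 23), (JFK, 33), (LAX, 20), (SFO, 31)}
σ[fno ≠ 31]: keep tuples satisfying fno ≠ 31 → {(IAD, 35), (JFK, 23), (JFK, 33), (LAX, 20)}
π[fno, src]: project onto (fno, src) → {(20, LAX), (23, JFK), (33, JFK), (35, IAD)}

{(20, LAX), (23, JFK), (33, JFK), (35, IAD)}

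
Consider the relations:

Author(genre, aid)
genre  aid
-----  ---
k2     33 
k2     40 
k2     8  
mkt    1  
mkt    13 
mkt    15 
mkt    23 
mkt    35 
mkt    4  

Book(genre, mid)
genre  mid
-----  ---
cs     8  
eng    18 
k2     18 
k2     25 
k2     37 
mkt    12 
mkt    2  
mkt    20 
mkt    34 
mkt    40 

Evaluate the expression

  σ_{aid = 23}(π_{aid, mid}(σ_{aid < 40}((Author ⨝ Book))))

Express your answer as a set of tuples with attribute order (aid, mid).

Author ⋈ Book (natural join on genre): {(k2, 33, 18), (k2, 33, 25), (k2, 33, 37), (k2, 40, 18), (k2, 40, 25), (k2, 40, 37), (k2, 8, 18), (k2, 8, 25), (k2, 8, 37), (mkt, 1, 12), (mkt, 1, 2), (mkt, 1, 20), (mkt, 1, 34), (mkt, 1, 40), (mkt, 13, 12), (mkt, 13, 2), (mkt, 13, 20), (mkt, 13, 34), (mkt, 13, 40), (mkt, 15, 12), (mkt, 15, 2), (mkt, 15, 20), (mkt, 15, 34), (mkt, 15, 40), (mkt, 23, 12), (mkt, 23, 2), (mkt, 23, 20), (mkt, 23, 34), (mkt, 23, 40), (mkt, 35, 12), (mkt, 35, 2), (mkt, 35, 20), (mkt, 35, 34), (mkt, 35, 40), (mkt, 4, 12), (mkt, 4, 2), (mkt, 4, 20), (mkt, 4, 34), (mkt, 4, 40)}
Apply σ_{aid < 40}; surviving tuples: {(k2, 33, 18), (k2, 33, 25), (k2, 33, 37), (k2, 8, 18), (k2, 8, 25), (k2, 8, 37), (mkt, 1, 12), (mkt, 1, 2), (mkt, 1, 20), (mkt, 1, 34), (mkt, 1, 40), (mkt, 13, 12), (mkt, 13, 2), (mkt, 13, 20), (mkt, 13, 34), (mkt, 13, 40), (mkt, 15, 12), (mkt, 15, 2), (mkt, 15, 20), (mkt, 15, 34), (mkt, 15, 40), (mkt, 23, 12), (mkt, 23, 2), (mkt, 23, 20), (mkt, 23, 34), (mkt, 23, 40), (mkt, 35, 12), (mkt, 35, 2), (mkt, 35, 20), (mkt, 35, 34), (mkt, 35, 40), (mkt, 4, 12), (mkt, 4, 2), (mkt, 4, 20), (mkt, 4, 34), (mkt, 4, 40)}
π[aid, mid]: project onto (aid, mid) → {(1, 12), (1, 2), (1, 20), (1, 34), (1, 40), (13, 12), (13, 2), (13, 20), (13, 34), (13, 40), (15, 12), (15, 2), (15, 20), (15, 34), (15, 40), (23, 12), (23, 2), (23, 20), (23, 34), (23, 40), (33, 18), (33, 25), (33, 37), (35, 12), (35, 2), (35, 20), (35, 34), (35, 40), (4, 12), (4, 2), (4, 20), (4, 34), (4, 40), (8, 18), (8, 25), (8, 37)}
Apply σ_{aid = 23}; surviving tuples: {(23, 12), (23, 2), (23, 20), (23, 34), (23, 40)}

{(23, 12), (23, 2), (23, 20), (23, 34), (23, 40)}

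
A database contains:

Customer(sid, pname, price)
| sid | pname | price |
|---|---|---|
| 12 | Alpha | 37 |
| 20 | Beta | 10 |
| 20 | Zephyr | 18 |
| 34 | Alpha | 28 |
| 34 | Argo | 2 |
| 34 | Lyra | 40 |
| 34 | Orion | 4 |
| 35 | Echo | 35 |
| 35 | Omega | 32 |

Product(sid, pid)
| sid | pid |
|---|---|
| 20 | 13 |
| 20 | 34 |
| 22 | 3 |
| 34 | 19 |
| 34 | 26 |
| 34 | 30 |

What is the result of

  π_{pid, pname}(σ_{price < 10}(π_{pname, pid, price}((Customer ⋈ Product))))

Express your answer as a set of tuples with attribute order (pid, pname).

{(19, Argo), (19, Orion), (26, Argo), (26, Orion), (30, Argo), (30, Orion)}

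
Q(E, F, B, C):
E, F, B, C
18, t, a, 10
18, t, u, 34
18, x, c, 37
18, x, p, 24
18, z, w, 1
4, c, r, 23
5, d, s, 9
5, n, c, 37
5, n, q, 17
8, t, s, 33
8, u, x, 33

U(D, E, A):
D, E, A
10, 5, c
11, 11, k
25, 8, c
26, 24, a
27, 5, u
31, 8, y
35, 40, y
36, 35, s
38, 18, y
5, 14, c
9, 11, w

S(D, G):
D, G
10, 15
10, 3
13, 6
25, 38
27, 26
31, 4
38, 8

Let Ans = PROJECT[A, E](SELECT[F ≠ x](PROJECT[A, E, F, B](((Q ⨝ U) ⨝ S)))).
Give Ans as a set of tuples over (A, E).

{(c, 5), (c, 8), (u, 5), (y, 18), (y, 8)}

Joining Q and U on E yields {(18, t, a, 10, 38, y), (18, t, u, 34, 38, y), (18, x, c, 37, 38, y), (18, x, p, 24, 38, y), (18, z, w, 1, 38, y), (5, d, s, 9, 10, c), (5, d, s, 9, 27, u), (5, n, c, 37, 10, c), (5, n, c, 37, 27, u), (5, n, q, 17, 10, c), (5, n, q, 17, 27, u), (8, t, s, 33, 25, c), (8, t, s, 33, 31, y), (8, u, x, 33, 25, c), (8, u, x, 33, 31, y)}.
Joining (Q ⨝ U) and S on D yields {(18, t, a, 10, 38, y, 8), (18, t, u, 34, 38, y, 8), (18, x, c, 37, 38, y, 8), (18, x, p, 24, 38, y, 8), (18, z, w, 1, 38, y, 8), (5, d, s, 9, 10, c, 15), (5, d, s, 9, 10, c, 3), (5, d, s, 9, 27, u, 26), (5, n, c, 37, 10, c, 15), (5, n, c, 37, 10, c, 3), (5, n, c, 37, 27, u, 26), (5, n, q, 17, 10, c, 15), (5, n, q, 17, 10, c, 3), (5, n, q, 17, 27, u, 26), (8, t, s, 33, 25, c, 38), (8, t, s, 33, 31, y, 4), (8, u, x, 33, 25, c, 38), (8, u, x, 33, 31, y, 4)}.
π_{A, E, F, B} gives {(c, 5, d, s), (c, 5, n, c), (c, 5, n, q), (c, 8, t, s), (c, 8, u, x), (u, 5, d, s), (u, 5, n, c), (u, 5, n, q), (y, 18, t, a), (y, 18, t, u), (y, 18, x, c), (y, 18, x, p), (y, 18, z, w), (y, 8, t, s), (y, 8, u, x)} (3 duplicate(s) eliminated).
Filtering on F ≠ x leaves {(c, 5, d, s), (c, 5, n, c), (c, 5, n, q), (c, 8, t, s), (c, 8, u, x), (u, 5, d, s), (u, 5, n, c), (u, 5, n, q), (y, 18, t, a), (y, 18, t, u), (y, 18, z, w), (y, 8, t, s), (y, 8, u, x)}.
π_{A, E} gives {(c, 5), (c, 8), (u, 5), (y, 18), (y, 8)} (8 duplicate(s) eliminated).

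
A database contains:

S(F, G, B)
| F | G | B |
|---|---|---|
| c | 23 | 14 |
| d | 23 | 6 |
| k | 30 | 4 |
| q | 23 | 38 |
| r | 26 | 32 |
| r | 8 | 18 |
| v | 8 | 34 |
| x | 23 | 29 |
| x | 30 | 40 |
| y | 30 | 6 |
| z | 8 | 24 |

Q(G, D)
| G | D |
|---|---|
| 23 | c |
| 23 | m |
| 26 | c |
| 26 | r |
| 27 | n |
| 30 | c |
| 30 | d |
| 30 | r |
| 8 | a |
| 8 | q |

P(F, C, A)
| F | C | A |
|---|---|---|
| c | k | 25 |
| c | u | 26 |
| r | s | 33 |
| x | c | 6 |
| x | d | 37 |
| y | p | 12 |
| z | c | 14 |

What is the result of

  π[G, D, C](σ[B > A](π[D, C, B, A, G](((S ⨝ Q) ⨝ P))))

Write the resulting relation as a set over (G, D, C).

S ⋈ Q (natural join on G): {(c, 23, 14, c), (c, 23, 14, m), (d, 23, 6, c), (d, 23, 6, m), (k, 30, 4, c), (k, 30, 4, d), (k, 30, 4, r), (q, 23, 38, c), (q, 23, 38, m), (r, 26, 32, c), (r, 26, 32, r), (r, 8, 18, a), (r, 8, 18, q), (v, 8, 34, a), (v, 8, 34, q), (x, 23, 29, c), (x, 23, 29, m), (x, 30, 40, c), (x, 30, 40, d), (x, 30, 40, r), (y, 30, 6, c), (y, 30, 6, d), (y, 30, 6, r), (z, 8, 24, a), (z, 8, 24, q)}
(S ⨝ Q) ⋈ P (natural join on F): {(c, 23, 14, c, k, 25), (c, 23, 14, c, u, 26), (c, 23, 14, m, k, 25), (c, 23, 14, m, u, 26), (r, 26, 32, c, s, 33), (r, 26, 32, r, s, 33), (r, 8, 18, a, s, 33), (r, 8, 18, q, s, 33), (x, 23, 29, c, c, 6), (x, 23, 29, c, d, 37), (x, 23, 29, m, c, 6), (x, 23, 29, m, d, 37), (x, 30, 40, c, c, 6), (x, 30, 40, c, d, 37), (x, 30, 40, d, c, 6), (x, 30, 40, d, d, 37), (x, 30, 40, r, c, 6), (x, 30, 40, r, d, 37), (y, 30, 6, c, p, 12), (y, 30, 6, d, p, 12), (y, 30, 6, r, p, 12), (z, 8, 24, a, c, 14), (z, 8, 24, q, c, 14)}
Keep only column(s) D, C, B, A, G: {(a, c, 24, 14, 8), (a, s, 18, 33, 8), (c, c, 29, 6, 23), (c, c, 40, 6, 30), (c, d, 29, 37, 23), (c, d, 40, 37, 30), (c, k, 14, 25, 23), (c, p, 6, 12, 30), (c, s, 32, 33, 26), (c, u, 14, 26, 23), (d, c, 40, 6, 30), (d, d, 40, 37, 30), (d, p, 6, 12, 30), (m, c, 29, 6, 23), (m, d, 29, 37, 23), (m, k, 14, 25, 23), (m, u, 14, 26, 23), (q, c, 24, 14, 8), (q, s, 18, 33, 8), (r, c, 40, 6, 30), (r, d, 40, 37, 30), (r, p, 6, 12, 30), (r, s, 32, 33, 26)}
Selection B > A: {(a, c, 24, 14, 8), (c, c, 29, 6, 23), (c, c, 40, 6, 30), (c, d, 40, 37, 30), (d, c, 40, 6, 30), (d, d, 40, 37, 30), (m, c, 29, 6, 23), (q, c, 24, 14, 8), (r, c, 40, 6, 30), (r, d, 40, 37, 30)}
Keep only column(s) G, D, C: {(23, c, c), (23, m, c), (30, c, c), (30, c, d), (30, d, c), (30, d, d), (30, r, c), (30, r, d), (8, a, c), (8, q, c)}

{(23, c, c), (23, m, c), (30, c, c), (30, c, d), (30, d, c), (30, d, d), (30, r, c), (30, r, d), (8, a, c), (8, q, c)}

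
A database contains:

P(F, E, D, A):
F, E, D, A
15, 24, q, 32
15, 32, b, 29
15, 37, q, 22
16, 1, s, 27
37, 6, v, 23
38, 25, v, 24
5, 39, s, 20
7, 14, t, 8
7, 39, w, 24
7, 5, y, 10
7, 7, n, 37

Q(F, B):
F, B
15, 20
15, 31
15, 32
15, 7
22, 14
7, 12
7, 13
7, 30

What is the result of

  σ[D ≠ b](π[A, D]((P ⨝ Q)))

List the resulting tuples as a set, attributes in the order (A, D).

{(10, y), (22, q), (24, w), (32, q), (37, n), (8, t)}

Joining P and Q on F yields {(15, 24, q, 32, 20), (15, 24, q, 32, 31), (15, 24, q, 32, 32), (15, 24, q, 32, 7), (15, 32, b, 29, 20), (15, 32, b, 29, 31), (15, 32, b, 29, 32), (15, 32, b, 29, 7), (15, 37, q, 22, 20), (15, 37, q, 22, 31), (15, 37, q, 22, 32), (15, 37, q, 22, 7), (7, 14, t, 8, 12), (7, 14, t, 8, 13), (7, 14, t, 8, 30), (7, 39, w, 24, 12), (7, 39, w, 24, 13), (7, 39, w, 24, 30), (7, 5, y, 10, 12), (7, 5, y, 10, 13), (7, 5, y, 10, 30), (7, 7, n, 37, 12), (7, 7, n, 37, 13), (7, 7, n, 37, 30)}.
Projecting to A, D (17 duplicate(s) eliminated): {(10, y), (22, q), (24, w), (29, b), (32, q), (37, n), (8, t)}
Apply σ_{D ≠ b}; surviving tuples: {(10, y), (22, q), (24, w), (32, q), (37, n), (8, t)}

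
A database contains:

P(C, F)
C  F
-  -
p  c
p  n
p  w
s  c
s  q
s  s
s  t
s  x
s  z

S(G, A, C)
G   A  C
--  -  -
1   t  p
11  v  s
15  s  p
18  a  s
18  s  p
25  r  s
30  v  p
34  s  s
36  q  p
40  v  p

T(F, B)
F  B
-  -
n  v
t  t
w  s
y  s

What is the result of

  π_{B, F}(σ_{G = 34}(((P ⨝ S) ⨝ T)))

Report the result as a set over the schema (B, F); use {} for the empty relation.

{(t, t)}

P ⋈ S (natural join on C): {(p, c, 1, t), (p, c, 15, s), (p, c, 18, s), (p, c, 30, v), (p, c, 36, q), (p, c, 40, v), (p, n, 1, t), (p, n, 15, s), (p, n, 18, s), (p, n, 30, v), (p, n, 36, q), (p, n, 40, v), (p, w, 1, t), (p, w, 15, s), (p, w, 18, s), (p, w, 30, v), (p, w, 36, q), (p, w, 40, v), (s, c, 11, v), (s, c, 18, a), (s, c, 25, r), (s, c, 34, s), (s, q, 11, v), (s, q, 18, a), (s, q, 25, r), (s, q, 34, s), (s, s, 11, v), (s, s, 18, a), (s, s, 25, r), (s, s, 34, s), (s, t, 11, v), (s, t, 18, a), (s, t, 25, r), (s, t, 34, s), (s, x, 11, v), (s, x, 18, a), (s, x, 25, r), (s, x, 34, s), (s, z, 11, v), (s, z, 18, a), (s, z, 25, r), (s, z, 34, s)}
(P ⨝ S) ⋈ T (natural join on F): {(p, n, 1, t, v), (p, n, 15, s, v), (p, n, 18, s, v), (p, n, 30, v, v), (p, n, 36, q, v), (p, n, 40, v, v), (p, w, 1, t, s), (p, w, 15, s, s), (p, w, 18, s, s), (p, w, 30, v, s), (p, w, 36, q, s), (p, w, 40, v, s), (s, t, 11, v, t), (s, t, 18, a, t), (s, t, 25, r, t), (s, t, 34, s, t)}
Selection G = 34: {(s, t, 34, s, t)}
Keep only column(s) B, F: {(t, t)}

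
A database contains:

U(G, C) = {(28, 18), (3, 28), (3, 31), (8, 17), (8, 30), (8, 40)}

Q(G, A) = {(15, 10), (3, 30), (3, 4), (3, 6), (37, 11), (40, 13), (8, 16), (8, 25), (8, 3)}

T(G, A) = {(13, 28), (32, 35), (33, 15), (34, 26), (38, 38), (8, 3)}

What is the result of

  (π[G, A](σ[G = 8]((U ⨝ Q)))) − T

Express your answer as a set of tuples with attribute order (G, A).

{(8, 16), (8, 25)}

Natural join on G: {(3, 28, 30), (3, 28, 4), (3, 28, 6), (3, 31, 30), (3, 31, 4), (3, 31, 6), (8, 17, 16), (8, 17, 25), (8, 17, 3), (8, 30, 16), (8, 30, 25), (8, 30, 3), (8, 40, 16), (8, 40, 25), (8, 40, 3)}
Selection G = 8: {(8, 17, 16), (8, 17, 25), (8, 17, 3), (8, 30, 16), (8, 30, 25), (8, 30, 3), (8, 40, 16), (8, 40, 25), (8, 40, 3)}
Projecting to G, A (6 duplicate(s) eliminated): {(8, 16), (8, 25), (8, 3)}
Set difference of the two operands is {(8, 16), (8, 25)}.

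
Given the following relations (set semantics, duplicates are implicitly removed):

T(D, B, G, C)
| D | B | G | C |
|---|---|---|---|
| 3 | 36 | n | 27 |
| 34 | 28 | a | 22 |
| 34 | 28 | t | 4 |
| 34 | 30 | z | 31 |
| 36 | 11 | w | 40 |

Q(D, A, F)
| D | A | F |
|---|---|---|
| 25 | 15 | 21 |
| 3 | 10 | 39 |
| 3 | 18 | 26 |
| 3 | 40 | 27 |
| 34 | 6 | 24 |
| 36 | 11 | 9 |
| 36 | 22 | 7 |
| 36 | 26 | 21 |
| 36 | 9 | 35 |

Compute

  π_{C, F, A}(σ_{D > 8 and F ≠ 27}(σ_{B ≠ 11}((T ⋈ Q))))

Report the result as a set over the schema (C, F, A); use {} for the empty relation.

Joining T and Q on D yields {(3, 36, n, 27, 10, 39), (3, 36, n, 27, 18, 26), (3, 36, n, 27, 40, 27), (34, 28, a, 22, 6, 24), (34, 28, t, 4, 6, 24), (34, 30, z, 31, 6, 24), (36, 11, w, 40, 11, 9), (36, 11, w, 40, 22, 7), (36, 11, w, 40, 26, 21), (36, 11, w, 40, 9, 35)}.
σ[B ≠ 11]: keep tuples satisfying B ≠ 11 → {(3, 36, n, 27, 10, 39), (3, 36, n, 27, 18, 26), (3, 36, n, 27, 40, 27), (34, 28, a, 22, 6, 24), (34, 28, t, 4, 6, 24), (34, 30, z, 31, 6, 24)}
σ[D > 8 and F ≠ 27]: keep tuples satisfying D > 8 and F ≠ 27 → {(34, 28, a, 22, 6, 24), (34, 28, t, 4, 6, 24), (34, 30, z, 31, 6, 24)}
Projecting to C, F, A: {(22, 24, 6), (31, 24, 6), (4, 24, 6)}

{(22, 24, 6), (31, 24, 6), (4, 24, 6)}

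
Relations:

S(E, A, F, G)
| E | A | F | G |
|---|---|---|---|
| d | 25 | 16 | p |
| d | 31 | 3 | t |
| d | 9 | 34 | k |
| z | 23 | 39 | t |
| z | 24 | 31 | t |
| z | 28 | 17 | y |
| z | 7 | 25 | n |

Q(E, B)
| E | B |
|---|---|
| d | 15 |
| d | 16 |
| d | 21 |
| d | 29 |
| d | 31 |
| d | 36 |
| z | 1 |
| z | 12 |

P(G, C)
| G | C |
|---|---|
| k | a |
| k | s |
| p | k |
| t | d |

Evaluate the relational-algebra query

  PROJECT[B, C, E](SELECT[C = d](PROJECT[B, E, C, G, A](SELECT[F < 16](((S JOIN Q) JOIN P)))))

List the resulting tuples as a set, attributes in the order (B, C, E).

Joining S and Q on E yields {(d, 25, 16, p, 15), (d, 25, 16, p, 16), (d, 25, 16, p, 21), (d, 25, 16, p, 29), (d, 25, 16, p, 31), (d, 25, 16, p, 36), (d, 31, 3, t, 15), (d, 31, 3, t, 16), (d, 31, 3, t, 21), (d, 31, 3, t, 29), (d, 31, 3, t, 31), (d, 31, 3, t, 36), (d, 9, 34, k, 15), (d, 9, 34, k, 16), (d, 9, 34, k, 21), (d, 9, 34, k, 29), (d, 9, 34, k, 31), (d, 9, 34, k, 36), (z, 23, 39, t, 1), (z, 23, 39, t, 12), (z, 24, 31, t, 1), (z, 24, 31, t, 12), (z, 28, 17, y, 1), (z, 28, 17, y, 12), (z, 7, 25, n, 1), (z, 7, 25, n, 12)}.
Joining (S JOIN Q) and P on G yields {(d, 25, 16, p, 15, k), (d, 25, 16, p, 16, k), (d, 25, 16, p, 21, k), (d, 25, 16, p, 29, k), (d, 25, 16, p, 31, k), (d, 25, 16, p, 36, k), (d, 31, 3, t, 15, d), (d, 31, 3, t, 16, d), (d, 31, 3, t, 21, d), (d, 31, 3, t, 29, d), (d, 31, 3, t, 31, d), (d, 31, 3, t, 36, d), (d, 9, 34, k, 15, a), (d, 9, 34, k, 15, s), (d, 9, 34, k, 16, a), (d, 9, 34, k, 16, s), (d, 9, 34, k, 21, a), (d, 9, 34, k, 21, s), (d, 9, 34, k, 29, a), (d, 9, 34, k, 29, s), (d, 9, 34, k, 31, a), (d, 9, 34, k, 31, s), (d, 9, 34, k, 36, a), (d, 9, 34, k, 36, s), (z, 23, 39, t, 1, d), (z, 23, 39, t, 12, d), (z, 24, 31, t, 1, d), (z, 24, 31, t, 12, d)}.
σ[F < 16]: keep tuples satisfying F < 16 → {(d, 31, 3, t, 15, d), (d, 31, 3, t, 16, d), (d, 31, 3, t, 21, d), (d, 31, 3, t, 29, d), (d, 31, 3, t, 31, d), (d, 31, 3, t, 36, d)}
Projecting to B, E, C, G, A: {(15, d, d, t, 31), (16, d, d, t, 31), (21, d, d, t, 31), (29, d, d, t, 31), (31, d, d, t, 31), (36, d, d, t, 31)}
σ[C = d]: keep tuples satisfying C = d → {(15, d, d, t, 31), (16, d, d, t, 31), (21, d, d, t, 31), (29, d, d, t, 31), (31, d, d, t, 31), (36, d, d, t, 31)}
Projecting to B, C, E: {(15, d, d), (16, d, d), (21, d, d), (29, d, d), (31, d, d), (36, d, d)}

{(15, d, d), (16, d, d), (21, d, d), (29, d, d), (31, d, d), (36, d, d)}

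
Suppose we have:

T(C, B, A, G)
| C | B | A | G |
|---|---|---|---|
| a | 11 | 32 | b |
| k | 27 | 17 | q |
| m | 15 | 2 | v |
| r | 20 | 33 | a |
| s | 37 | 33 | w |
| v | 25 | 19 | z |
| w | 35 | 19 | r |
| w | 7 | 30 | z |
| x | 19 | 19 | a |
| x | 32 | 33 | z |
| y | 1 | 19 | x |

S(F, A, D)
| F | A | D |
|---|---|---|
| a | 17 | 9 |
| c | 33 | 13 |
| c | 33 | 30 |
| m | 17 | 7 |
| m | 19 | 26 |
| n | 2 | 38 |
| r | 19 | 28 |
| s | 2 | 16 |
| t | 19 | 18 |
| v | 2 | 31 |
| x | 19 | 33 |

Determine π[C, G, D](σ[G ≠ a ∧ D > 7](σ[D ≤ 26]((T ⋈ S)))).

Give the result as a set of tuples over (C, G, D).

{(k, q, 9), (m, v, 16), (s, w, 13), (v, z, 18), (v, z, 26), (w, r, 18), (w, r, 26), (x, z, 13), (y, x, 18), (y, x, 26)}

T ⋈ S (natural join on A): {(k, 27, 17, q, a, 9), (k, 27, 17, q, m, 7), (m, 15, 2, v, n, 38), (m, 15, 2, v, s, 16), (m, 15, 2, v, v, 31), (r, 20, 33, a, c, 13), (r, 20, 33, a, c, 30), (s, 37, 33, w, c, 13), (s, 37, 33, w, c, 30), (v, 25, 19, z, m, 26), (v, 25, 19, z, r, 28), (v, 25, 19, z, t, 18), (v, 25, 19, z, x, 33), (w, 35, 19, r, m, 26), (w, 35, 19, r, r, 28), (w, 35, 19, r, t, 18), (w, 35, 19, r, x, 33), (x, 19, 19, a, m, 26), (x, 19, 19, a, r, 28), (x, 19, 19, a, t, 18), (x, 19, 19, a, x, 33), (x, 32, 33, z, c, 13), (x, 32, 33, z, c, 30), (y, 1, 19, x, m, 26), (y, 1, 19, x, r, 28), (y, 1, 19, x, t, 18), (y, 1, 19, x, x, 33)}
Apply σ_{D ≤ 26}; surviving tuples: {(k, 27, 17, q, a, 9), (k, 27, 17, q, m, 7), (m, 15, 2, v, s, 16), (r, 20, 33, a, c, 13), (s, 37, 33, w, c, 13), (v, 25, 19, z, m, 26), (v, 25, 19, z, t, 18), (w, 35, 19, r, m, 26), (w, 35, 19, r, t, 18), (x, 19, 19, a, m, 26), (x, 19, 19, a, t, 18), (x, 32, 33, z, c, 13), (y, 1, 19, x, m, 26), (y, 1, 19, x, t, 18)}
Apply σ_{G ≠ a ∧ D > 7}; surviving tuples: {(k, 27, 17, q, a, 9), (m, 15, 2, v, s, 16), (s, 37, 33, w, c, 13), (v, 25, 19, z, m, 26), (v, 25, 19, z, t, 18), (w, 35, 19, r, m, 26), (w, 35, 19, r, t, 18), (x, 32, 33, z, c, 13), (y, 1, 19, x, m, 26), (y, 1, 19, x, t, 18)}
π[C, G, D]: project onto (C, G, D) → {(k, q, 9), (m, v, 16), (s, w, 13), (v, z, 18), (v, z, 26), (w, r, 18), (w, r, 26), (x, z, 13), (y, x, 18), (y, x, 26)}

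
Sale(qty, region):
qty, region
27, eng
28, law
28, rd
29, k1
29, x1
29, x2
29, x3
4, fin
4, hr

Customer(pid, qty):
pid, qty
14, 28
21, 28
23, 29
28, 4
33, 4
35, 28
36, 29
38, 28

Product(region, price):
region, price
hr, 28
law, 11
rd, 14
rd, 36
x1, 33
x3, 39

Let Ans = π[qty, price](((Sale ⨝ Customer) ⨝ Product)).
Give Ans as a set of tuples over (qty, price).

Natural join on qty: {(28, law, 14), (28, law, 21), (28, law, 35), (28, law, 38), (28, rd, 14), (28, rd, 21), (28, rd, 35), (28, rd, 38), (29, k1, 23), (29, k1, 36), (29, x1, 23), (29, x1, 36), (29, x2, 23), (29, x2, 36), (29, x3, 23), (29, x3, 36), (4, fin, 28), (4, fin, 33), (4, hr, 28), (4, hr, 33)}
Natural join on region: {(28, law, 14, 11), (28, law, 21, 11), (28, law, 35, 11), (28, law, 38, 11), (28, rd, 14, 14), (28, rd, 14, 36), (28, rd, 21, 14), (28, rd, 21, 36), (28, rd, 35, 14), (28, rd, 35, 36), (28, rd, 38, 14), (28, rd, 38, 36), (29, x1, 23, 33), (29, x1, 36, 33), (29, x3, 23, 39), (29, x3, 36, 39), (4, hr, 28, 28), (4, hr, 33, 28)}
π[qty, price]: project onto (qty, price) (12 duplicate(s) eliminated) → {(28, 11), (28, 14), (28, 36), (29, 33), (29, 39), (4, 28)}

{(28, 11), (28, 14), (28, 36), (29, 33), (29, 39), (4, 28)}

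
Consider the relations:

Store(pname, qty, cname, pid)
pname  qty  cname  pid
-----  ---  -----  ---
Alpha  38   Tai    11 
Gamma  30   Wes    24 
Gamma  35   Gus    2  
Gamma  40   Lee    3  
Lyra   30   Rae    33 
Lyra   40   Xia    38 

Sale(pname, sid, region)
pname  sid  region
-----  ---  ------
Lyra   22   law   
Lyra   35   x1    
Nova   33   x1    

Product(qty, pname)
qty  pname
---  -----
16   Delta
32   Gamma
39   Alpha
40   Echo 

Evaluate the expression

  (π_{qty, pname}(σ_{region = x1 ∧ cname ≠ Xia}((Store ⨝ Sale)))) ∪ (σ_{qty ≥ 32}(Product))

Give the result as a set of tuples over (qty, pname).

{(30, Lyra), (32, Gamma), (39, Alpha), (40, Echo)}

Joining Store and Sale on pname yields {(Lyra, 30, Rae, 33, 22, law), (Lyra, 30, Rae, 33, 35, x1), (Lyra, 40, Xia, 38, 22, law), (Lyra, 40, Xia, 38, 35, x1)}.
Selection region = x1 ∧ cname ≠ Xia: {(Lyra, 30, Rae, 33, 35, x1)}
Keep only column(s) qty, pname: {(30, Lyra)}
Selection qty ≥ 32: {(32, Gamma), (39, Alpha), (40, Echo)}
Union: {(30, Lyra)} with {(32, Gamma), (39, Alpha), (40, Echo)} → {(30, Lyra), (32, Gamma), (39, Alpha), (40, Echo)}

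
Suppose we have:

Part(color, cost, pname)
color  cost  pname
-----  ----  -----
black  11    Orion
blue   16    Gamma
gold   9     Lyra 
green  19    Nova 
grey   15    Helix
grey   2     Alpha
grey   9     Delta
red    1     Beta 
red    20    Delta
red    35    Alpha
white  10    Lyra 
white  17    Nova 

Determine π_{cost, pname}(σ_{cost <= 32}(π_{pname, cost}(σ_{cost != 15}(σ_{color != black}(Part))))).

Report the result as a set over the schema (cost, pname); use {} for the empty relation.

{(1, Beta), (10, Lyra), (16, Gamma), (17, Nova), (19, Nova), (2, Alpha), (20, Delta), (9, Delta), (9, Lyra)}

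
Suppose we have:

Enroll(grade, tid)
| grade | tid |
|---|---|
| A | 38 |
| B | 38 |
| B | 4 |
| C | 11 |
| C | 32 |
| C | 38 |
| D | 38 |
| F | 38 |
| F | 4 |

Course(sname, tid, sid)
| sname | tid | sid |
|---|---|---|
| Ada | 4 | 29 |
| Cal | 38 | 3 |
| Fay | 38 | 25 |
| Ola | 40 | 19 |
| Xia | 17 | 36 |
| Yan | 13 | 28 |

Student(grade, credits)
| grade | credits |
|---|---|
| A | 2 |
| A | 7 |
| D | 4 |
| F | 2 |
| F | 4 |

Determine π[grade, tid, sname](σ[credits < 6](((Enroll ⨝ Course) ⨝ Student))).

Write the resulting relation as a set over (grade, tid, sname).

{(A, 38, Cal), (A, 38, Fay), (D, 38, Cal), (D, 38, Fay), (F, 38, Cal), (F, 38, Fay), (F, 4, Ada)}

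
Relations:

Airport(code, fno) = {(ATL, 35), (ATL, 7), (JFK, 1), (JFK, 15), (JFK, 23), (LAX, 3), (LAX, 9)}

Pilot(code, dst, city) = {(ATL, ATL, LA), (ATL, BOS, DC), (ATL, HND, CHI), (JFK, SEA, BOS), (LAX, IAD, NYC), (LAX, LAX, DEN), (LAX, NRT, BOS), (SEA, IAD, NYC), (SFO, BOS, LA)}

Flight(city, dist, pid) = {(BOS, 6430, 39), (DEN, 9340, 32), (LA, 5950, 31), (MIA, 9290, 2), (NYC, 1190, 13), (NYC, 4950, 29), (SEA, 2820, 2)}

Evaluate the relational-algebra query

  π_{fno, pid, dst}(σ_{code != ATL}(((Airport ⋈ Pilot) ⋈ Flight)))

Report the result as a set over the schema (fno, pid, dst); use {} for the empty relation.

Airport ⋈ Pilot (natural join on code): {(ATL, 35, ATL, LA), (ATL, 35, BOS, DC), (ATL, 35, HND, CHI), (ATL, 7, ATL, LA), (ATL, 7, BOS, DC), (ATL, 7, HND, CHI), (JFK, 1, SEA, BOS), (JFK, 15, SEA, BOS), (JFK, 23, SEA, BOS), (LAX, 3, IAD, NYC), (LAX, 3, LAX, DEN), (LAX, 3, NRT, BOS), (LAX, 9, IAD, NYC), (LAX, 9, LAX, DEN), (LAX, 9, NRT, BOS)}
(Airport ⋈ Pilot) ⋈ Flight (natural join on city): {(ATL, 35, ATL, LA, 5950, 31), (ATL, 7, ATL, LA, 5950, 31), (JFK, 1, SEA, BOS, 6430, 39), (JFK, 15, SEA, BOS, 6430, 39), (JFK, 23, SEA, BOS, 6430, 39), (LAX, 3, IAD, NYC, 1190, 13), (LAX, 3, IAD, NYC, 4950, 29), (LAX, 3, LAX, DEN, 9340, 32), (LAX, 3, NRT, BOS, 6430, 39), (LAX, 9, IAD, NYC, 1190, 13), (LAX, 9, IAD, NYC, 4950, 29), (LAX, 9, LAX, DEN, 9340, 32), (LAX, 9, NRT, BOS, 6430, 39)}
Filtering on code != ATL leaves {(JFK, 1, SEA, BOS, 6430, 39), (JFK, 15, SEA, BOS, 6430, 39), (JFK, 23, SEA, BOS, 6430, 39), (LAX, 3, IAD, NYC, 1190, 13), (LAX, 3, IAD, NYC, 4950, 29), (LAX, 3, LAX, DEN, 9340, 32), (LAX, 3, NRT, BOS, 6430, 39), (LAX, 9, IAD, NYC, 1190, 13), (LAX, 9, IAD, NYC, 4950, 29), (LAX, 9, LAX, DEN, 9340, 32), (LAX, 9, NRT, BOS, 6430, 39)}.
Projecting to fno, pid, dst: {(1, 39, SEA), (15, 39, SEA), (23, 39, SEA), (3, 13, IAD), (3, 29, IAD), (3, 32, LAX), (3, 39, NRT), (9, 13, IAD), (9, 29, IAD), (9, 32, LAX), (9, 39, NRT)}

{(1, 39, SEA), (15, 39, SEA), (23, 39, SEA), (3, 13, IAD), (3, 29, IAD), (3, 32, LAX), (3, 39, NRT), (9, 13, IAD), (9, 29, IAD), (9, 32, LAX), (9, 39, NRT)}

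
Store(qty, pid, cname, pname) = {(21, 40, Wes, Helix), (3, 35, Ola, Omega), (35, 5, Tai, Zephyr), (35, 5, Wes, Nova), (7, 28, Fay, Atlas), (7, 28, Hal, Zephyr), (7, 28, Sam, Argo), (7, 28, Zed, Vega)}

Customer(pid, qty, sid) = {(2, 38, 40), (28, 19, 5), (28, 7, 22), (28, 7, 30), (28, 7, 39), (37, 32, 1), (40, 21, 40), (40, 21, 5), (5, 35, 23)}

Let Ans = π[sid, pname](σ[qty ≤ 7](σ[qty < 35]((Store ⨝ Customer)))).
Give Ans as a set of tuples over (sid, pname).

Natural join on qty, pid: {(21, 40, Wes, Helix, 40), (21, 40, Wes, Helix, 5), (35, 5, Tai, Zephyr, 23), (35, 5, Wes, Nova, 23), (7, 28, Fay, Atlas, 22), (7, 28, Fay, Atlas, 30), (7, 28, Fay, Atlas, 39), (7, 28, Hal, Zephyr, 22), (7, 28, Hal, Zephyr, 30), (7, 28, Hal, Zephyr, 39), (7, 28, Sam, Argo, 22), (7, 28, Sam, Argo, 30), (7, 28, Sam, Argo, 39), (7, 28, Zed, Vega, 22), (7, 28, Zed, Vega, 30), (7, 28, Zed, Vega, 39)}
σ[qty < 35]: keep tuples satisfying qty < 35 → {(21, 40, Wes, Helix, 40), (21, 40, Wes, Helix, 5), (7, 28, Fay, Atlas, 22), (7, 28, Fay, Atlas, 30), (7, 28, Fay, Atlas, 39), (7, 28, Hal, Zephyr, 22), (7, 28, Hal, Zephyr, 30), (7, 28, Hal, Zephyr, 39), (7, 28, Sam, Argo, 22), (7, 28, Sam, Argo, 30), (7, 28, Sam, Argo, 39), (7, 28, Zed, Vega, 22), (7, 28, Zed, Vega, 30), (7, 28, Zed, Vega, 39)}
σ[qty ≤ 7]: keep tuples satisfying qty ≤ 7 → {(7, 28, Fay, Atlas, 22), (7, 28, Fay, Atlas, 30), (7, 28, Fay, Atlas, 39), (7, 28, Hal, Zephyr, 22), (7, 28, Hal, Zephyr, 30), (7, 28, Hal, Zephyr, 39), (7, 28, Sam, Argo, 22), (7, 28, Sam, Argo, 30), (7, 28, Sam, Argo, 39), (7, 28, Zed, Vega, 22), (7, 28, Zed, Vega, 30), (7, 28, Zed, Vega, 39)}
π_{sid, pname} gives {(22, Argo), (22, Atlas), (22, Vega), (22, Zephyr), (30, Argo), (30, Atlas), (30, Vega), (30, Zephyr), (39, Argo), (39, Atlas), (39, Vega), (39, Zephyr)}.

{(22, Argo), (22, Atlas), (22, Vega), (22, Zephyr), (30, Argo), (30, Atlas), (30, Vega), (30, Zephyr), (39, Argo), (39, Atlas), (39, Vega), (39, Zephyr)}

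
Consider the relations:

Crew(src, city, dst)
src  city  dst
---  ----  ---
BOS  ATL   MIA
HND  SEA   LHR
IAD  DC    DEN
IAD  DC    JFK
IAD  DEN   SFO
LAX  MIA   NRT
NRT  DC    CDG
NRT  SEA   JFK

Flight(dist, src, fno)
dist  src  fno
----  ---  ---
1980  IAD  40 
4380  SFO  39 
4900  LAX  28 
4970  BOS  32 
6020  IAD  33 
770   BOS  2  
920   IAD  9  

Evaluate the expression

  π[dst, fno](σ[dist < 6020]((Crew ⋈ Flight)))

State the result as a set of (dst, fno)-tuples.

{(DEN, 40), (DEN, 9), (JFK, 40), (JFK, 9), (MIA, 2), (MIA, 32), (NRT, 28), (SFO, 40), (SFO, 9)}

Crew ⋈ Flight (natural join on src): {(BOS, ATL, MIA, 4970, 32), (BOS, ATL, MIA, 770, 2), (IAD, DC, DEN, 1980, 40), (IAD, DC, DEN, 6020, 33), (IAD, DC, DEN, 920, 9), (IAD, DC, JFK, 1980, 40), (IAD, DC, JFK, 6020, 33), (IAD, DC, JFK, 920, 9), (IAD, DEN, SFO, 1980, 40), (IAD, DEN, SFO, 6020, 33), (IAD, DEN, SFO, 920, 9), (LAX, MIA, NRT, 4900, 28)}
Filtering on dist < 6020 leaves {(BOS, ATL, MIA, 4970, 32), (BOS, ATL, MIA, 770, 2), (IAD, DC, DEN, 1980, 40), (IAD, DC, DEN, 920, 9), (IAD, DC, JFK, 1980, 40), (IAD, DC, JFK, 920, 9), (IAD, DEN, SFO, 1980, 40), (IAD, DEN, SFO, 920, 9), (LAX, MIA, NRT, 4900, 28)}.
Projecting to dst, fno: {(DEN, 40), (DEN, 9), (JFK, 40), (JFK, 9), (MIA, 2), (MIA, 32), (NRT, 28), (SFO, 40), (SFO, 9)}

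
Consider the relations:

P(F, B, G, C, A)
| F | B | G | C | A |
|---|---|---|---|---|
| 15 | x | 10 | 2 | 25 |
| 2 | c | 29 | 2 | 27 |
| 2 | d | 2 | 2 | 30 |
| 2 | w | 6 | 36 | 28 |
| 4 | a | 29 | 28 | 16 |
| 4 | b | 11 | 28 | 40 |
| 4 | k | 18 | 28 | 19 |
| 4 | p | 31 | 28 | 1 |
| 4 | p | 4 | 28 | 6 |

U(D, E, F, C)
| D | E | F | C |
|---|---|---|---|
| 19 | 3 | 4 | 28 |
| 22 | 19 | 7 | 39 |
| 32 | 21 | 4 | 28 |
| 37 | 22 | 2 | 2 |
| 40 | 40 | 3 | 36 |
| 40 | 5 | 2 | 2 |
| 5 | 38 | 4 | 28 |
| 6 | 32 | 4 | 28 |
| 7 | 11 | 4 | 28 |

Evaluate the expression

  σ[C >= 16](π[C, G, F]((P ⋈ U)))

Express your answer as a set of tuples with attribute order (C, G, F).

{(28, 11, 4), (28, 18, 4), (28, 29, 4), (28, 31, 4), (28, 4, 4)}

P ⋈ U (natural join on F, C): {(2, c, 29, 2, 27, 37, 22), (2, c, 29, 2, 27, 40, 5), (2, d, 2, 2, 30, 37, 22), (2, d, 2, 2, 30, 40, 5), (4, a, 29, 28, 16, 19, 3), (4, a, 29, 28, 16, 32, 21), (4, a, 29, 28, 16, 5, 38), (4, a, 29, 28, 16, 6, 32), (4, a, 29, 28, 16, 7, 11), (4, b, 11, 28, 40, 19, 3), (4, b, 11, 28, 40, 32, 21), (4, b, 11, 28, 40, 5, 38), (4, b, 11, 28, 40, 6, 32), (4, b, 11, 28, 40, 7, 11), (4, k, 18, 28, 19, 19, 3), (4, k, 18, 28, 19, 32, 21), (4, k, 18, 28, 19, 5, 38), (4, k, 18, 28, 19, 6, 32), (4, k, 18, 28, 19, 7, 11), (4, p, 31, 28, 1, 19, 3), (4, p, 31, 28, 1, 32, 21), (4, p, 31, 28, 1, 5, 38), (4, p, 31, 28, 1, 6, 32), (4, p, 31, 28, 1, 7, 11), (4, p, 4, 28, 6, 19, 3), (4, p, 4, 28, 6, 32, 21), (4, p, 4, 28, 6, 5, 38), (4, p, 4, 28, 6, 6, 32), (4, p, 4, 28, 6, 7, 11)}
π_{C, G, F} gives {(2, 2, 2), (2, 29, 2), (28, 11, 4), (28, 18, 4), (28, 29, 4), (28, 31, 4), (28, 4, 4)} (22 duplicate(s) eliminated).
Apply σ_{C >= 16}; surviving tuples: {(28, 11, 4), (28, 18, 4), (28, 29, 4), (28, 31, 4), (28, 4, 4)}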